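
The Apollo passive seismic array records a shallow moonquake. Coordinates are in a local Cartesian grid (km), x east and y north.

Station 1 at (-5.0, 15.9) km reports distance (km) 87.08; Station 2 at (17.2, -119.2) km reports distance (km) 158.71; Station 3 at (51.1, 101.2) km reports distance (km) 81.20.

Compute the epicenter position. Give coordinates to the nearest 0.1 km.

Circle about each station: (x + 5.0)² + (y − 15.9)² = 87.08²; (x − 17.2)² + (y + 119.2)² = 158.71²; (x − 51.1)² + (y − 101.2)² = 81.20².
Subtracting pairs of circle equations eliminates x²+y² and gives linear equations (the radical axes):
44.4 x − 270.2 y = -3379.27
112.2 x + 170.6 y = 13564.33
Solving the 2×2 system: x ≈ 81.5, y ≈ 25.9 km.

x ≈ 81.5 km, y ≈ 25.9 km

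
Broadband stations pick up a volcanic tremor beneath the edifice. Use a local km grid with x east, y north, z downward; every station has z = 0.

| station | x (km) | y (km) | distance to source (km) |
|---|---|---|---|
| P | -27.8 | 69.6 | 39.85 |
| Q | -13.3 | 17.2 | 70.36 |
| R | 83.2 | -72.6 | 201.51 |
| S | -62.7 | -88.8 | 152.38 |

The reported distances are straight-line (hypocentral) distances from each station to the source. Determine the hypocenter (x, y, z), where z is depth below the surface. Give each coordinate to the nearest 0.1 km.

Each station gives a sphere (x−x_i)² + (y−y_i)² + z² = d_i² (stations at z=0).
Subtracting the P sphere from Q and R: z² cancels, leaving linear equations in x and y:
29.0 x − 104.8 y = -8506.78
222.0 x − 284.4 y = -32442.26
Solving: x ≈ -65.296, y ≈ 63.103 km (keep extra digits for the depth step; rounded: -65.3, 63.1).
Then from the P sphere: z² = 39.85² − (x + 27.8)² − (y − 69.6)² with x = -65.296, y = 63.103, so z ≈ 11.826 ≈ 11.8 km.
Check against S (with the unrounded solution): distance 152.38 ≈ 152.38 km. ✓

(-65.3, 63.1, 11.8)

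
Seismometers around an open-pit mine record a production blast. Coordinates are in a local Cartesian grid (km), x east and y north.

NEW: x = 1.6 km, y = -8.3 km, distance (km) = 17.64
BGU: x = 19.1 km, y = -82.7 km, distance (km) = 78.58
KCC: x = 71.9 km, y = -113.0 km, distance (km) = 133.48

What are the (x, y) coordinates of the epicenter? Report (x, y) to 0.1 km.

x ≈ -15.6 km, y ≈ -12.2 km

Circle about each station: (x − 1.6)² + (y + 8.3)² = 17.64²; (x − 19.1)² + (y + 82.7)² = 78.58²; (x − 71.9)² + (y + 113.0)² = 133.48².
Subtracting pairs of circle equations eliminates x²+y² and gives linear equations (the radical axes):
35.0 x − 148.8 y = 1269.00
140.6 x − 209.4 y = 361.42
Solving the 2×2 system: x ≈ -15.6, y ≈ -12.2 km.
Check against NEW (with the unrounded x, y): √((x − 1.6)²+(y + 8.3)²) = 17.63 ≈ 17.64 km. ✓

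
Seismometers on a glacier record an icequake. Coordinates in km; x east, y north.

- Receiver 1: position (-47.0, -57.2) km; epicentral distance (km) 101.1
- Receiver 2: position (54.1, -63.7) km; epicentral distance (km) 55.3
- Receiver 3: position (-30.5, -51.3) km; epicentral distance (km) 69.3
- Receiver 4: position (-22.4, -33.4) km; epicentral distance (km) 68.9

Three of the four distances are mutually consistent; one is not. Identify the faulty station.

Receiver 3

Solve using three stations at a time. Using Receiver 1, Receiver 2, Receiver 4 (subtract circle equations pairwise → linear system) gives (x, y) ≈ (42.2, -9.8).
Distances from that point to each station vs reported:
  Receiver 1: calculated 101.0 vs reported 101.1 → residual 0.1 km
  Receiver 2: calculated 55.2 vs reported 55.3 → residual 0.1 km
  Receiver 3: calculated 83.7 vs reported 69.3 → residual 14.4 km
  Receiver 4: calculated 68.8 vs reported 68.9 → residual 0.1 km
Receiver 1, Receiver 2, Receiver 4 are mutually consistent (residuals ≈ 0); Receiver 3 is off by 14.4 km.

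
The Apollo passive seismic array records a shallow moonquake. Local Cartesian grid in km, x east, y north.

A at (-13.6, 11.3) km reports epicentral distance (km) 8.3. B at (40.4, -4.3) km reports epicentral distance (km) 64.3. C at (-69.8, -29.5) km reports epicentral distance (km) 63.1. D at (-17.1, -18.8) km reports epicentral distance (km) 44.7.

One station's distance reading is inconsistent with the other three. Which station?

D

Solve using three stations at a time. Using A, B, C (subtract circle equations pairwise → linear system) gives (x, y) ≈ (-21.9, 11.6).
Distances from that point to each station vs reported:
  A: calculated 8.3 vs reported 8.3 → residual 0.0 km
  B: calculated 64.3 vs reported 64.3 → residual 0.0 km
  C: calculated 63.1 vs reported 63.1 → residual 0.0 km
  D: calculated 30.8 vs reported 44.7 → residual 13.9 km
A, B, C are mutually consistent (residuals ≈ 0); D is off by 13.9 km.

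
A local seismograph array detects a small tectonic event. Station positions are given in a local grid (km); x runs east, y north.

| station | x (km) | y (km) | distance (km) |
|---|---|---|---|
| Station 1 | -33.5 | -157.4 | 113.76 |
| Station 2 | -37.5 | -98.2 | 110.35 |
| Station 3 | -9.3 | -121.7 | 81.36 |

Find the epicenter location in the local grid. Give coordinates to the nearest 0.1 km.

Circle about each station: (x + 33.5)² + (y + 157.4)² = 113.76²; (x + 37.5)² + (y + 98.2)² = 110.35²; (x + 9.3)² + (y + 121.7)² = 81.36².
Subtracting the Station 1 equation from the Station 2 and Station 3 equations removes the quadratic terms:
-8.0 x + 118.4 y = -14083.30
48.4 x + 71.4 y = -4677.74
Solving the 2×2 system: x ≈ 71.7, y ≈ -114.1 km.
Check against Station 1 (with the unrounded x, y): √((x + 33.5)²+(y + 157.4)²) = 113.74 ≈ 113.76 km. ✓

(71.7, -114.1)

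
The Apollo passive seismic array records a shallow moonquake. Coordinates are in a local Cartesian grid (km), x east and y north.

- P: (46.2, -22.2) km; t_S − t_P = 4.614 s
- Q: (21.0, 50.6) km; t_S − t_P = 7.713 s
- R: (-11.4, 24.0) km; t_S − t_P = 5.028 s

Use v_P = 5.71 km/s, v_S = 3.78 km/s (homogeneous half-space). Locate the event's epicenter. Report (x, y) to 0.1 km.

Distance from S−P lag: d = Δt · v_P v_S / (v_P − v_S) = Δt · (5.71·3.78)/(5.71−3.78) ≈ 11.1833·Δt.
So d_P = 51.60, d_Q = 86.26, d_R = 56.23 km.
Circle about each station: (x − 46.2)² + (y + 22.2)² = 51.60²; (x − 21.0)² + (y − 50.6)² = 86.26²; (x + 11.4)² + (y − 24.0)² = 56.23².
Subtracting the P equation from the Q and R equations removes the quadratic terms:
-50.4 x + 145.6 y = -4404.15
-115.2 x + 92.4 y = -2420.57
Solving the 2×2 system: x ≈ -4.5, y ≈ -31.8 km.
Check against P (with the unrounded x, y): √((x − 46.2)²+(y + 22.2)²) = 51.60 ≈ 51.60 km. ✓

(-4.5, -31.8)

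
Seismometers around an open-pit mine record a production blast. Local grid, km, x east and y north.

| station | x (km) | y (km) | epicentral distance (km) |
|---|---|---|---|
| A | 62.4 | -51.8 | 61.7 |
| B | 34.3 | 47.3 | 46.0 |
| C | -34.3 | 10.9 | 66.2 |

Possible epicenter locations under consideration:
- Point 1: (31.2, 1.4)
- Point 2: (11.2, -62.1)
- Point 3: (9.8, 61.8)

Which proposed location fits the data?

For each candidate, compare |candidate − station| to the reported distance:
Point 1: residuals A 0.0, B 0.0, C 0.0 → max 0.0 km
Point 2: residuals A 9.5, B 65.8, C 19.8 → max 65.8 km
Point 3: residuals A 63.5, B 17.5, C 1.1 → max 63.5 km
Only Point 1 has all residuals ≈ 0.

Point 1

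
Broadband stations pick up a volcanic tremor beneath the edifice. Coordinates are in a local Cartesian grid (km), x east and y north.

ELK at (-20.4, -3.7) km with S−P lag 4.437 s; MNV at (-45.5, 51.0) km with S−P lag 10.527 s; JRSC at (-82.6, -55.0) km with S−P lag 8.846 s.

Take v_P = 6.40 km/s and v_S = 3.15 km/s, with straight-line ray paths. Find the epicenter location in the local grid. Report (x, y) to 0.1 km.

Distance from S−P lag: d = Δt · v_P v_S / (v_P − v_S) = Δt · (6.40·3.15)/(6.40−3.15) ≈ 6.2031·Δt.
So d_ELK = 27.52, d_MNV = 65.30, d_JRSC = 54.87 km.
Circle about each station: (x + 20.4)² + (y + 3.7)² = 27.52²; (x + 45.5)² + (y − 51.0)² = 65.30²; (x + 82.6)² + (y + 55.0)² = 54.87².
Subtracting pairs of circle equations eliminates x²+y² and gives linear equations (the radical axes):
-50.2 x + 109.4 y = 734.66
-124.4 x − 102.6 y = 7164.54
Solving the 2×2 system: x ≈ -45.8, y ≈ -14.3 km.
Check against ELK (with the unrounded x, y): √((x + 20.4)²+(y + 3.7)²) = 27.52 ≈ 27.52 km. ✓

x ≈ -45.8 km, y ≈ -14.3 km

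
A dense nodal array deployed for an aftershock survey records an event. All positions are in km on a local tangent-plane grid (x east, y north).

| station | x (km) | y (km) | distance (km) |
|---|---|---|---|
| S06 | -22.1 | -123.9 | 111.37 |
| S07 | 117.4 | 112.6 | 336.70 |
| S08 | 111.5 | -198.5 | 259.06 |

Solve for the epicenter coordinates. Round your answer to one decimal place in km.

Circle about each station: (x + 22.1)² + (y + 123.9)² = 111.37²; (x − 117.4)² + (y − 112.6)² = 336.70²; (x − 111.5)² + (y + 198.5)² = 259.06².
Subtracting pairs of circle equations eliminates x²+y² and gives linear equations (the radical axes):
279.0 x + 473.0 y = -90341.71
267.2 x − 149.2 y = -18713.93
Solving the 2×2 system: x ≈ -132.9, y ≈ -112.6 km.

-132.9 km east, -112.6 km north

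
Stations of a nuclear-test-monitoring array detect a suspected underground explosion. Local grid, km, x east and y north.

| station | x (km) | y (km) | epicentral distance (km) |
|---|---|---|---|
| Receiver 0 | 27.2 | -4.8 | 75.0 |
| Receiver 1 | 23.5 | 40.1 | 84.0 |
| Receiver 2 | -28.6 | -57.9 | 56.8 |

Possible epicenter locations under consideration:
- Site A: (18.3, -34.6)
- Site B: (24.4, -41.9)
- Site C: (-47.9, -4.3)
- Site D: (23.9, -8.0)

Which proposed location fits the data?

For each candidate, compare |candidate − station| to the reported distance:
Site A: residuals Receiver 0 43.9, Receiver 1 9.1, Receiver 2 4.4 → max 43.9 km
Site B: residuals Receiver 0 37.8, Receiver 1 2.0, Receiver 2 1.4 → max 37.8 km
Site C: residuals Receiver 0 0.1, Receiver 1 0.1, Receiver 2 0.2 → max 0.2 km
Site D: residuals Receiver 0 70.4, Receiver 1 35.9, Receiver 2 15.6 → max 70.4 km
Only Site C has all residuals ≈ 0.

Site C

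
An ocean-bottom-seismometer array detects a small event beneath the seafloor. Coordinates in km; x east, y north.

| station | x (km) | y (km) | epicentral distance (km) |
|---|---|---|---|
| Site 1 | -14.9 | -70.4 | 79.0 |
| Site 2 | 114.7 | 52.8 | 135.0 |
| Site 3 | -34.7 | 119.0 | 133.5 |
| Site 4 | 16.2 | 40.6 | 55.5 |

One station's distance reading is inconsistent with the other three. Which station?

Solve using three stations at a time. Using Site 2, Site 3, Site 4 (subtract circle equations pairwise → linear system) gives (x, y) ≈ (-4.3, -11.0).
Distances from that point to each station vs reported:
  Site 1: calculated 60.3 vs reported 79.0 → residual 18.7 km
  Site 2: calculated 135.0 vs reported 135.0 → residual 0.0 km
  Site 3: calculated 133.5 vs reported 133.5 → residual 0.0 km
  Site 4: calculated 55.5 vs reported 55.5 → residual 0.0 km
Site 2, Site 3, Site 4 are mutually consistent (residuals ≈ 0); Site 1 is off by 18.7 km.

Site 1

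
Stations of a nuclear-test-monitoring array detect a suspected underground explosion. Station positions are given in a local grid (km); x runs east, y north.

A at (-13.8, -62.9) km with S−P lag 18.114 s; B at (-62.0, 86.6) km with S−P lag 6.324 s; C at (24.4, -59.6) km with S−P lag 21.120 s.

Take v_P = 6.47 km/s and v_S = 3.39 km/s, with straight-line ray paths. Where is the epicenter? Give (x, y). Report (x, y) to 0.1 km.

x ≈ -82.3 km, y ≈ 46.4 km

Distance from S−P lag: d = Δt · v_P v_S / (v_P − v_S) = Δt · (6.47·3.39)/(6.47−3.39) ≈ 7.1212·Δt.
So d_A = 128.99, d_B = 45.03, d_C = 150.40 km.
Circle about each station: (x + 13.8)² + (y + 62.9)² = 128.99²; (x + 62.0)² + (y − 86.6)² = 45.03²; (x − 24.4)² + (y + 59.6)² = 150.40².
Subtracting the A equation from the B and C equations removes the quadratic terms:
-96.4 x + 299.0 y = 21807.43
76.4 x + 6.6 y = -5981.07
Solving the 2×2 system: x ≈ -82.3, y ≈ 46.4 km.
Check against A (with the unrounded x, y): √((x + 13.8)²+(y + 62.9)²) = 128.99 ≈ 128.99 km. ✓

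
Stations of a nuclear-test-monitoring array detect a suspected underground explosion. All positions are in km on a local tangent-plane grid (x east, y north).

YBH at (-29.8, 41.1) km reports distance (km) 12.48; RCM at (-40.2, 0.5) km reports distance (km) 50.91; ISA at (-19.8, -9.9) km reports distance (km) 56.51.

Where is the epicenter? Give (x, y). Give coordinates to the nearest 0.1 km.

Circle about each station: (x + 29.8)² + (y − 41.1)² = 12.48²; (x + 40.2)² + (y − 0.5)² = 50.91²; (x + 19.8)² + (y + 9.9)² = 56.51².
Subtracting the YBH equation from the RCM and ISA equations removes the quadratic terms:
-20.8 x − 81.2 y = -3397.04
20.0 x − 102.0 y = -5124.83
Solving the 2×2 system: x ≈ -18.6, y ≈ 46.6 km.

-18.6 km east, 46.6 km north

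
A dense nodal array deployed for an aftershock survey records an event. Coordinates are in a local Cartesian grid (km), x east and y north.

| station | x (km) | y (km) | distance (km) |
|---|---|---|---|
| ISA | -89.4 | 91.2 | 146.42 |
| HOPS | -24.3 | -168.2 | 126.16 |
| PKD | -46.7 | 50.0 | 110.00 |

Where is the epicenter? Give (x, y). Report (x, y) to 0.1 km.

x ≈ -79.8 km, y ≈ -54.9 km

Circle about each station: (x + 89.4)² + (y − 91.2)² = 146.42²; (x + 24.3)² + (y + 168.2)² = 126.16²; (x + 46.7)² + (y − 50.0)² = 110.00².
Subtracting the ISA equation from the HOPS and PKD equations removes the quadratic terms:
130.2 x − 518.8 y = 18094.40
85.4 x − 82.4 y = -2290.09
Solving the 2×2 system: x ≈ -79.8, y ≈ -54.9 km.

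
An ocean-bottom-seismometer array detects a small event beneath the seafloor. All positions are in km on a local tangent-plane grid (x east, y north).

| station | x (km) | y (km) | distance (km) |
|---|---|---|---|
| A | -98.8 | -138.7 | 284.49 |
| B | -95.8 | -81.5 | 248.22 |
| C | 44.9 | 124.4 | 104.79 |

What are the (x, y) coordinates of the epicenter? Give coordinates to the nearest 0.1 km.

Circle about each station: (x + 98.8)² + (y + 138.7)² = 284.49²; (x + 95.8)² + (y + 81.5)² = 248.22²; (x − 44.9)² + (y − 124.4)² = 104.79².
Subtracting the A equation from the B and C equations removes the quadratic terms:
6.0 x + 114.4 y = 6142.15
287.4 x + 526.2 y = 58445.86
Solving the 2×2 system: x ≈ 116.2, y ≈ 47.6 km.

116.2 km east, 47.6 km north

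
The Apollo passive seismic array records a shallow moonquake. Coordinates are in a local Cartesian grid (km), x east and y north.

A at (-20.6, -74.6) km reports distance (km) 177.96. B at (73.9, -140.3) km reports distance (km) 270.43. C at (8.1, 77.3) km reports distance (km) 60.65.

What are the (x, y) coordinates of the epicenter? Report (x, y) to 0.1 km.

Circle about each station: (x + 20.6)² + (y + 74.6)² = 177.96²; (x − 73.9)² + (y + 140.3)² = 270.43²; (x − 8.1)² + (y − 77.3)² = 60.65².
Subtracting the A equation from the B and C equations removes the quadratic terms:
189.0 x − 131.4 y = -22306.84
57.4 x + 303.8 y = 28042.72
Solving the 2×2 system: x ≈ -47.6, y ≈ 101.3 km.

(-47.6, 101.3)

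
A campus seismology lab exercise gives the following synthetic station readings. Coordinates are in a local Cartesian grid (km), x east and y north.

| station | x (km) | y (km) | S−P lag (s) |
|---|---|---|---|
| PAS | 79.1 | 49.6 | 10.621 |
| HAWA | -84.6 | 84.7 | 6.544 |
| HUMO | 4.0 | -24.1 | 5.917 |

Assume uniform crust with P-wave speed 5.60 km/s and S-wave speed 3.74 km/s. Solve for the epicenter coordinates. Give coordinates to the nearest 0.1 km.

(-38.4, 27.3)

Distance from S−P lag: d = Δt · v_P v_S / (v_P − v_S) = Δt · (5.60·3.74)/(5.60−3.74) ≈ 11.2602·Δt.
So d_PAS = 119.59, d_HAWA = 73.69, d_HUMO = 66.63 km.
Circle about each station: (x − 79.1)² + (y − 49.6)² = 119.59²; (x + 84.6)² + (y − 84.7)² = 73.69²; (x − 4.0)² + (y + 24.1)² = 66.63².
Subtracting the PAS equation from the HAWA and HUMO equations removes the quadratic terms:
-327.4 x + 70.2 y = 14485.83
-150.2 x − 147.4 y = 1742.05
Solving the 2×2 system: x ≈ -38.4, y ≈ 27.3 km.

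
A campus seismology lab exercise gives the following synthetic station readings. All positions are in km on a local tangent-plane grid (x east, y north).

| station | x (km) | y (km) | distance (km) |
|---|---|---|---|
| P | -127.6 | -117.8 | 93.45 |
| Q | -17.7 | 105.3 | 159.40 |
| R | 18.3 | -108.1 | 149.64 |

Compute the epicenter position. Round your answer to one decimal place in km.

Circle about each station: (x + 127.6)² + (y + 117.8)² = 93.45²; (x + 17.7)² + (y − 105.3)² = 159.40²; (x − 18.3)² + (y + 108.1)² = 149.64².
Subtracting the P equation from the Q and R equations removes the quadratic terms:
219.8 x + 446.2 y = -35432.68
291.8 x + 19.4 y = -31797.33
Solving the 2×2 system: x ≈ -107.2, y ≈ -26.6 km.

(-107.2, -26.6)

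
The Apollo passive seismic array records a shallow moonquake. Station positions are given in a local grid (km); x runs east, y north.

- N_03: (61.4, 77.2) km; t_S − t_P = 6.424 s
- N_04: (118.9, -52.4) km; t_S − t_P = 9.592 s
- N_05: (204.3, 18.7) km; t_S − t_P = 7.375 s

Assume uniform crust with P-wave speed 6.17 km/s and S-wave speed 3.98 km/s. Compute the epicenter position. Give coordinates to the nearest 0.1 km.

129.8 km east, 54.6 km north

Distance from S−P lag: d = Δt · v_P v_S / (v_P − v_S) = Δt · (6.17·3.98)/(6.17−3.98) ≈ 11.2131·Δt.
So d_N_03 = 72.03, d_N_04 = 107.56, d_N_05 = 82.70 km.
Circle about each station: (x − 61.4)² + (y − 77.2)² = 72.03²; (x − 118.9)² + (y + 52.4)² = 107.56²; (x − 204.3)² + (y − 18.7)² = 82.70².
Subtracting pairs of circle equations eliminates x²+y² and gives linear equations (the radical axes):
115.0 x − 259.2 y = 772.34
285.8 x − 117.0 y = 30707.41
Solving the 2×2 system: x ≈ 129.8, y ≈ 54.6 km.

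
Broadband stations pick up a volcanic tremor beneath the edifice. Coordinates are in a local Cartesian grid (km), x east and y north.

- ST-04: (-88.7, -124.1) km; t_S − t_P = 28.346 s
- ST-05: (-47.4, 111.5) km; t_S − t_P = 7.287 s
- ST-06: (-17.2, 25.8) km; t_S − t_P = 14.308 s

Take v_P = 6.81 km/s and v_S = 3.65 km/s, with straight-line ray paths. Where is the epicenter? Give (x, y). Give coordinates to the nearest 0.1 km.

x ≈ -103.2 km, y ≈ 98.4 km

Distance from S−P lag: d = Δt · v_P v_S / (v_P − v_S) = Δt · (6.81·3.65)/(6.81−3.65) ≈ 7.8660·Δt.
So d_ST-04 = 222.97, d_ST-05 = 57.32, d_ST-06 = 112.55 km.
Circle about each station: (x + 88.7)² + (y + 124.1)² = 222.97²; (x + 47.4)² + (y − 111.5)² = 57.32²; (x + 17.2)² + (y − 25.8)² = 112.55².
Subtracting pairs of circle equations eliminates x²+y² and gives linear equations (the radical axes):
82.6 x + 471.2 y = 37840.55
143.0 x + 299.8 y = 14741.10
Solving the 2×2 system: x ≈ -103.2, y ≈ 98.4 km.
Check against ST-04 (with the unrounded x, y): √((x + 88.7)²+(y + 124.1)²) = 222.97 ≈ 222.97 km. ✓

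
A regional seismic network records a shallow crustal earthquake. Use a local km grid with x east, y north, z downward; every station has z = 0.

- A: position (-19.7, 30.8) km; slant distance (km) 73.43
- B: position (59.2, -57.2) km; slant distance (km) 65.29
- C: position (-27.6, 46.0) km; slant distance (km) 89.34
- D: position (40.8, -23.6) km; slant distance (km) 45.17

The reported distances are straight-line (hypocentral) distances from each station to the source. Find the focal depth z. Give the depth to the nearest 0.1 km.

29.7 km

Each station gives a sphere (x−x_i)² + (y−y_i)² + z² = d_i² (stations at z=0).
Subtracting the A sphere from B and C: z² cancels, leaving linear equations in x and y:
157.8 x − 176.0 y = 6568.93
-15.8 x + 30.4 y = -1048.64
Solving: x ≈ 7.506, y ≈ -30.594 km (keep extra digits for the depth step; rounded: 7.5, -30.6).
Then from the A sphere: z² = 73.43² − (x + 19.7)² − (y − 30.8)² with x = 7.506, y = -30.594, so z ≈ 29.708 ≈ 29.7 km.
Check against D (with the unrounded solution): distance 45.17 ≈ 45.17 km. ✓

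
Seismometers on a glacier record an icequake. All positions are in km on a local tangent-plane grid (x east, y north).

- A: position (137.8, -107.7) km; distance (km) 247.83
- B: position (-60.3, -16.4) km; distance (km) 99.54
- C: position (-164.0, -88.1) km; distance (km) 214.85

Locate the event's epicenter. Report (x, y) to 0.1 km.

Circle about each station: (x − 137.8)² + (y + 107.7)² = 247.83²; (x + 60.3)² + (y + 16.4)² = 99.54²; (x + 164.0)² + (y + 88.1)² = 214.85².
Subtracting pairs of circle equations eliminates x²+y² and gives linear equations (the radical axes):
-396.2 x + 182.6 y = 24828.42
-603.6 x + 39.2 y = 19328.67
Solving the 2×2 system: x ≈ -27.0, y ≈ 77.4 km.
Check against A (with the unrounded x, y): √((x − 137.8)²+(y + 107.7)²) = 247.83 ≈ 247.83 km. ✓

(-27.0, 77.4)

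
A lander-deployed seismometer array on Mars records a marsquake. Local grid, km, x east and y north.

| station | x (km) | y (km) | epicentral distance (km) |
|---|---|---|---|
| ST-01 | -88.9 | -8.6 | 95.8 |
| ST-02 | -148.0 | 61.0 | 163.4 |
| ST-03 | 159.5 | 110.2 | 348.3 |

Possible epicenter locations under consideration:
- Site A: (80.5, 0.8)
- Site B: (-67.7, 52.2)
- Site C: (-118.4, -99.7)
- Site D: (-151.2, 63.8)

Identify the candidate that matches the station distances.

For each candidate, compare |candidate − station| to the reported distance:
Site A: residuals ST-01 73.9, ST-02 72.9, ST-03 213.4 → max 213.4 km
Site B: residuals ST-01 31.4, ST-02 82.6, ST-03 113.8 → max 113.8 km
Site C: residuals ST-01 0.0, ST-02 0.0, ST-03 0.0 → max 0.0 km
Site D: residuals ST-01 0.3, ST-02 159.1, ST-03 34.2 → max 159.1 km
Only Site C has all residuals ≈ 0.

Site C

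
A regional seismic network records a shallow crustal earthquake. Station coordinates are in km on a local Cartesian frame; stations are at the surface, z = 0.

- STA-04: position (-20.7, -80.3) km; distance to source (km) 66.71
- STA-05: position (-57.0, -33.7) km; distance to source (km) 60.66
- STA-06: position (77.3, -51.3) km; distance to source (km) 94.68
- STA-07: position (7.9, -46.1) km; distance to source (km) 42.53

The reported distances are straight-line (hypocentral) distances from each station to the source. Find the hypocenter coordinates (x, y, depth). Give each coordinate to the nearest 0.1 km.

Each station gives a sphere (x−x_i)² + (y−y_i)² + z² = d_i² (stations at z=0).
Subtracting the STA-04 sphere from STA-05 and STA-06: z² cancels, leaving linear equations in x and y:
-72.6 x + 93.2 y = -1721.30
196.0 x + 58.0 y = -2783.68
Solving: x ≈ -7.100, y ≈ -24.000 km (keep extra digits for the depth step; rounded: -7.1, -24.0).
Then from the STA-04 sphere: z² = 66.71² − (x + 20.7)² − (y + 80.3)² with x = -7.100, y = -24.000, so z ≈ 33.099 ≈ 33.1 km.

(-7.1, -24.0, 33.1)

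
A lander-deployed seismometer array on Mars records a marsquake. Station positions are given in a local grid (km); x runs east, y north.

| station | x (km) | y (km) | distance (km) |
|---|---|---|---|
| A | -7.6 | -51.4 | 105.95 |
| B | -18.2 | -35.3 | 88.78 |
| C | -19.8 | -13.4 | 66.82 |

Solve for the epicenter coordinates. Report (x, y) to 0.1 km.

x ≈ -23.8 km, y ≈ 53.3 km

Circle about each station: (x + 7.6)² + (y + 51.4)² = 105.95²; (x + 18.2)² + (y + 35.3)² = 88.78²; (x + 19.8)² + (y + 13.4)² = 66.82².
Subtracting pairs of circle equations eliminates x²+y² and gives linear equations (the radical axes):
-21.2 x + 32.2 y = 2221.12
-24.4 x + 76.0 y = 4632.37
Solving the 2×2 system: x ≈ -23.8, y ≈ 53.3 km.
Check against A (with the unrounded x, y): √((x + 7.6)²+(y + 51.4)²) = 105.96 ≈ 105.95 km. ✓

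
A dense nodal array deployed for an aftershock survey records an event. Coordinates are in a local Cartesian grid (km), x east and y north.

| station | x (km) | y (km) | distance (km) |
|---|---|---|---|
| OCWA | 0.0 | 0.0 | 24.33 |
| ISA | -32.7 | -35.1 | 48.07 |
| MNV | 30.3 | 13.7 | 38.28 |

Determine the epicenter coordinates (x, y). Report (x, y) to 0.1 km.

Circle about each station: x² + y² = 24.33²; (x + 32.7)² + (y + 35.1)² = 48.07²; (x − 30.3)² + (y − 13.7)² = 38.28².
Subtracting pairs of circle equations eliminates x²+y² and gives linear equations (the radical axes):
-65.4 x − 70.2 y = 582.52
60.6 x + 27.4 y = 232.37
Solving the 2×2 system: x ≈ 13.1, y ≈ -20.5 km.

(13.1, -20.5)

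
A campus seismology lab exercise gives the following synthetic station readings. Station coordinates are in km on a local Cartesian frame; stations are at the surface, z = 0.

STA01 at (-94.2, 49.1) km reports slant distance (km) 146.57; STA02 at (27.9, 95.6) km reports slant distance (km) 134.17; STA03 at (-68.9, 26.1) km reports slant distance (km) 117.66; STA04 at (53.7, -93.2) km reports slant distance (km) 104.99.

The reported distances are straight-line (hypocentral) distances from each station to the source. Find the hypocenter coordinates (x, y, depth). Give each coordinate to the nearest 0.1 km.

Each station gives a sphere (x−x_i)² + (y−y_i)² + z² = d_i² (stations at z=0).
Subtracting the STA01 sphere from STA02 and STA03: z² cancels, leaving linear equations in x and y:
244.2 x + 93.0 y = 2114.50
50.6 x − 46.0 y = 1782.86
Solving: x ≈ 16.505, y ≈ -20.602 km (keep extra digits for the depth step; rounded: 16.5, -20.6).
Then from the STA01 sphere: z² = 146.57² − (x + 94.2)² − (y − 49.1)² with x = 16.505, y = -20.602, so z ≈ 66.097 ≈ 66.1 km.

x ≈ 16.5 km, y ≈ -20.6 km, depth ≈ 66.1 km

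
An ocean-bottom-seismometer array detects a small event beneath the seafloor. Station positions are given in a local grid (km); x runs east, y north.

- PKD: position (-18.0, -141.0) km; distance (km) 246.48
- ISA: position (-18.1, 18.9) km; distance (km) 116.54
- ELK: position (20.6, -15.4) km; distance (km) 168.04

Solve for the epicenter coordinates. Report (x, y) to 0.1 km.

x ≈ -113.1 km, y ≈ 86.4 km

Circle about each station: (x + 18.0)² + (y + 141.0)² = 246.48²; (x + 18.1)² + (y − 18.9)² = 116.54²; (x − 20.6)² + (y + 15.4)² = 168.04².
Subtracting the PKD equation from the ISA and ELK equations removes the quadratic terms:
-0.2 x + 319.8 y = 27650.64
77.2 x + 251.2 y = 12971.47
Solving the 2×2 system: x ≈ -113.1, y ≈ 86.4 km.
Check against PKD (with the unrounded x, y): √((x + 18.0)²+(y + 141.0)²) = 246.47 ≈ 246.48 km. ✓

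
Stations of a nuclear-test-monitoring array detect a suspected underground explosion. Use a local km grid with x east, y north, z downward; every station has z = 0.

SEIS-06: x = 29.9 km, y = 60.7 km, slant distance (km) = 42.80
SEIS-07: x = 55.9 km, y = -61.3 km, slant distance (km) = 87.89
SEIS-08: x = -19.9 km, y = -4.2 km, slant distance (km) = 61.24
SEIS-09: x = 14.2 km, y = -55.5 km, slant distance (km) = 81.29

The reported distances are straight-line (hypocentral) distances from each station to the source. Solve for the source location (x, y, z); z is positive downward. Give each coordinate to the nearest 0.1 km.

(32.8, 21.7, 17.4)

Each station gives a sphere (x−x_i)² + (y−y_i)² + z² = d_i² (stations at z=0).
Subtracting the SEIS-06 sphere from SEIS-07 and SEIS-08: z² cancels, leaving linear equations in x and y:
52.0 x − 244.0 y = -3588.81
-99.6 x − 129.8 y = -6083.35
Solving: x ≈ 32.800, y ≈ 21.698 km (keep extra digits for the depth step; rounded: 32.8, 21.7).
Then from the SEIS-06 sphere: z² = 42.80² − (x − 29.9)² − (y − 60.7)² with x = 32.800, y = 21.698, so z ≈ 17.386 ≈ 17.4 km.
Check against SEIS-09 (with the unrounded solution): distance 81.29 ≈ 81.29 km. ✓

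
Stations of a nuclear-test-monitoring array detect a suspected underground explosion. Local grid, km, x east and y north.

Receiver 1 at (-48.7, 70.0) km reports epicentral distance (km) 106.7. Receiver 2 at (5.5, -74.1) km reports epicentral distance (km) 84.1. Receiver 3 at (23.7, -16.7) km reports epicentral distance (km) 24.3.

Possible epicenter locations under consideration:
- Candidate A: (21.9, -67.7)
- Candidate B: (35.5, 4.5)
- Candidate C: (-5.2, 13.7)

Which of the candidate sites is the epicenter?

Candidate B

For each candidate, compare |candidate − station| to the reported distance:
Candidate A: residuals Receiver 1 48.0, Receiver 2 66.5, Receiver 3 26.7 → max 66.5 km
Candidate B: residuals Receiver 1 0.0, Receiver 2 0.0, Receiver 3 0.0 → max 0.0 km
Candidate C: residuals Receiver 1 35.6, Receiver 2 4.3, Receiver 3 17.6 → max 35.6 km
Only Candidate B has all residuals ≈ 0.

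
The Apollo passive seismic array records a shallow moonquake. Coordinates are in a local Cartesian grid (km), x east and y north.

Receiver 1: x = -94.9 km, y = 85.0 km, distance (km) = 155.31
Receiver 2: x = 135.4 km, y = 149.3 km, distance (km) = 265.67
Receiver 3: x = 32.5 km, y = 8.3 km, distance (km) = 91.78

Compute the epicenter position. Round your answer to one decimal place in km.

Circle about each station: (x + 94.9)² + (y − 85.0)² = 155.31²; (x − 135.4)² + (y − 149.3)² = 265.67²; (x − 32.5)² + (y − 8.3)² = 91.78².
Subtracting pairs of circle equations eliminates x²+y² and gives linear equations (the radical axes):
460.6 x + 128.6 y = -22066.71
254.8 x − 153.4 y = 591.76
Solving the 2×2 system: x ≈ -32.0, y ≈ -57.0 km.
Check against Receiver 1 (with the unrounded x, y): √((x + 94.9)²+(y − 85.0)²) = 155.31 ≈ 155.31 km. ✓

x ≈ -32.0 km, y ≈ -57.0 km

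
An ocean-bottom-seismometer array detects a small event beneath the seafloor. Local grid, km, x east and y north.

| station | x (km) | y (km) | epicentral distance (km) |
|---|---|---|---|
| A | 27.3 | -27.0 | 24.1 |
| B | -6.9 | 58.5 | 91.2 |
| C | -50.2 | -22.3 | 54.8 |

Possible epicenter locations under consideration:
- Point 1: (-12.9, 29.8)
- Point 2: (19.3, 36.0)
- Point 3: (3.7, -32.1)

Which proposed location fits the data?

For each candidate, compare |candidate − station| to the reported distance:
Point 1: residuals A 45.5, B 61.9, C 9.3 → max 61.9 km
Point 2: residuals A 39.4, B 56.7, C 35.9 → max 56.7 km
Point 3: residuals A 0.0, B 0.0, C 0.0 → max 0.0 km
Only Point 3 has all residuals ≈ 0.

Point 3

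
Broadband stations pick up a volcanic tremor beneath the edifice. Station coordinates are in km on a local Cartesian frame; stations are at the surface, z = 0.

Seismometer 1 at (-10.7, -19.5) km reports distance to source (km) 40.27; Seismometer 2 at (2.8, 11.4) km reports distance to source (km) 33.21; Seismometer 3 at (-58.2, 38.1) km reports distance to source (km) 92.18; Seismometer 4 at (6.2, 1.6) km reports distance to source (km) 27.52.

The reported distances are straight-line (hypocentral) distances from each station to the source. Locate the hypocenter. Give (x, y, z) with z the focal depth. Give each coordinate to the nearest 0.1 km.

(19.5, -5.9, 22.9)

Each station gives a sphere (x−x_i)² + (y−y_i)² + z² = d_i² (stations at z=0).
Subtracting the Seismometer 1 sphere from Seismometer 2 and Seismometer 3: z² cancels, leaving linear equations in x and y:
27.0 x + 61.8 y = 161.83
-95.0 x + 115.2 y = -2531.37
Solving: x ≈ 19.494, y ≈ -5.898 km (keep extra digits for the depth step; rounded: 19.5, -5.9).
Then from the Seismometer 1 sphere: z² = 40.27² − (x + 10.7)² − (y + 19.5)² with x = 19.494, y = -5.898, so z ≈ 22.912 ≈ 22.9 km.
Check against Seismometer 4 (with the unrounded solution): distance 27.53 ≈ 27.52 km. ✓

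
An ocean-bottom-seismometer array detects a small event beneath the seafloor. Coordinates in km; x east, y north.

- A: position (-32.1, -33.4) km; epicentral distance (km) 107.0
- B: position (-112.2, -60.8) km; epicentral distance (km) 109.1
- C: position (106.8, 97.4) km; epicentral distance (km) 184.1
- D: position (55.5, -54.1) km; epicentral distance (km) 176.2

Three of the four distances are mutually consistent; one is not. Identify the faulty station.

Solve using three stations at a time. Using A, C, D (subtract circle equations pairwise → linear system) gives (x, y) ≈ (-74.5, 65.0).
Distances from that point to each station vs reported:
  A: calculated 107.1 vs reported 107.0 → residual 0.1 km
  B: calculated 131.3 vs reported 109.1 → residual 22.2 km
  C: calculated 184.2 vs reported 184.1 → residual 0.1 km
  D: calculated 176.3 vs reported 176.2 → residual 0.1 km
A, C, D are mutually consistent (residuals ≈ 0); B is off by 22.2 km.

B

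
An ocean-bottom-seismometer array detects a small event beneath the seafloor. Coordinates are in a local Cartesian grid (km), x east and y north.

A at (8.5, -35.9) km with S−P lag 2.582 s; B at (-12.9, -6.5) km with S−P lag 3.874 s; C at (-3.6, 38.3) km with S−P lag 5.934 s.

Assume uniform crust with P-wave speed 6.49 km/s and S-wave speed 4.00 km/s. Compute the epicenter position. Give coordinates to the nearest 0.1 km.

(26.4, -15.8)

Distance from S−P lag: d = Δt · v_P v_S / (v_P − v_S) = Δt · (6.49·4.00)/(6.49−4.00) ≈ 10.4257·Δt.
So d_A = 26.92, d_B = 40.39, d_C = 61.87 km.
Circle about each station: (x − 8.5)² + (y + 35.9)² = 26.92²; (x + 12.9)² + (y + 6.5)² = 40.39²; (x + 3.6)² + (y − 38.3)² = 61.87².
Subtracting the A equation from the B and C equations removes the quadratic terms:
-42.8 x + 58.8 y = -2059.07
-24.2 x + 148.4 y = -2984.42
Solving the 2×2 system: x ≈ 26.4, y ≈ -15.8 km.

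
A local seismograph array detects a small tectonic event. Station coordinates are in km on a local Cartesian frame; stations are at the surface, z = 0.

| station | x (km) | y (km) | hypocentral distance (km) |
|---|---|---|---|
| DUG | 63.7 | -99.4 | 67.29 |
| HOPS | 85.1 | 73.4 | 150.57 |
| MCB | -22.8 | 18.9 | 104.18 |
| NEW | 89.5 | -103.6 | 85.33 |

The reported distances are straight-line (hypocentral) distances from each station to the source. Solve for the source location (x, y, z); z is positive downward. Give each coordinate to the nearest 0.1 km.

x ≈ 30.0 km, y ≈ -60.0 km, depth ≈ 42.9 km

Each station gives a sphere (x−x_i)² + (y−y_i)² + z² = d_i² (stations at z=0).
Subtracting the DUG sphere from HOPS and MCB: z² cancels, leaving linear equations in x and y:
42.8 x + 345.6 y = -19451.86
-173.0 x + 236.6 y = -19386.53
Solving: x ≈ 30.003, y ≈ -60.000 km (keep extra digits for the depth step; rounded: 30.0, -60.0).
Then from the DUG sphere: z² = 67.29² − (x − 63.7)² − (y + 99.4)² with x = 30.003, y = -60.000, so z ≈ 42.896 ≈ 42.9 km.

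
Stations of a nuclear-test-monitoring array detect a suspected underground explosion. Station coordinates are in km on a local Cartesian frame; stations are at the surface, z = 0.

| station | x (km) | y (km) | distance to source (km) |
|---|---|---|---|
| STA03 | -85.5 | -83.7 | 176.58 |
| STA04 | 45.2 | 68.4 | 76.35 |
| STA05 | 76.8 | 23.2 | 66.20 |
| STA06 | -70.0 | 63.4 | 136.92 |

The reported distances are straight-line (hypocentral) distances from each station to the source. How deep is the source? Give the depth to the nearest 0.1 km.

58.3 km

Each station gives a sphere (x−x_i)² + (y−y_i)² + z² = d_i² (stations at z=0).
Subtracting the STA03 sphere from STA04 and STA05: z² cancels, leaving linear equations in x and y:
261.4 x + 304.2 y = 17756.83
324.6 x + 213.8 y = 18918.60
Solving: x ≈ 45.702, y ≈ 19.100 km (keep extra digits for the depth step; rounded: 45.7, 19.1).
Then from the STA03 sphere: z² = 176.58² − (x + 85.5)² − (y + 83.7)² with x = 45.702, y = 19.100, so z ≈ 58.298 ≈ 58.3 km.
Check against STA06 (with the unrounded solution): distance 136.92 ≈ 136.92 km. ✓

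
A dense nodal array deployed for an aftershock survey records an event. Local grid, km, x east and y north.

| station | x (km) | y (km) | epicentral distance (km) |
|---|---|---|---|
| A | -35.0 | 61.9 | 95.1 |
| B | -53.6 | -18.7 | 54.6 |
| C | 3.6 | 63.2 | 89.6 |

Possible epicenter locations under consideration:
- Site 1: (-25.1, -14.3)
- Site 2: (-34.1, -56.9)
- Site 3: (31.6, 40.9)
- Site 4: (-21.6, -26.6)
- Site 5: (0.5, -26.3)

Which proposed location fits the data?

For each candidate, compare |candidate − station| to the reported distance:
Site 1: residuals A 18.3, B 25.8, C 7.0 → max 25.8 km
Site 2: residuals A 23.7, B 11.7, C 36.3 → max 36.3 km
Site 3: residuals A 25.3, B 49.4, C 53.8 → max 53.8 km
Site 4: residuals A 5.6, B 21.6, C 3.7 → max 21.6 km
Site 5: residuals A 0.0, B 0.0, C 0.0 → max 0.0 km
Only Site 5 has all residuals ≈ 0.

Site 5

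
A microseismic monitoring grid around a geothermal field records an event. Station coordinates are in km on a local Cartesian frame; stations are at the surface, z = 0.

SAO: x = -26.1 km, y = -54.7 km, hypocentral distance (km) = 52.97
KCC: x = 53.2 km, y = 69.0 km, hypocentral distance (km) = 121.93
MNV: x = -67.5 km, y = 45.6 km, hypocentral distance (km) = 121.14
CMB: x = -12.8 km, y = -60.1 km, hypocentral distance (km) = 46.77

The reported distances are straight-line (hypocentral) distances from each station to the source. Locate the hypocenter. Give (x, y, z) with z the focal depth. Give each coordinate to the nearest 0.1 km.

Each station gives a sphere (x−x_i)² + (y−y_i)² + z² = d_i² (stations at z=0).
Subtracting the SAO sphere from KCC and MNV: z² cancels, leaving linear equations in x and y:
158.6 x + 247.4 y = -8143.16
-82.8 x + 200.6 y = -8906.77
Solving: x ≈ 10.899, y ≈ -39.902 km (keep extra digits for the depth step; rounded: 10.9, -39.9).
Then from the SAO sphere: z² = 52.97² − (x + 26.1)² − (y + 54.7)² with x = 10.899, y = -39.902, so z ≈ 34.899 ≈ 34.9 km.

(10.9, -39.9, 34.9)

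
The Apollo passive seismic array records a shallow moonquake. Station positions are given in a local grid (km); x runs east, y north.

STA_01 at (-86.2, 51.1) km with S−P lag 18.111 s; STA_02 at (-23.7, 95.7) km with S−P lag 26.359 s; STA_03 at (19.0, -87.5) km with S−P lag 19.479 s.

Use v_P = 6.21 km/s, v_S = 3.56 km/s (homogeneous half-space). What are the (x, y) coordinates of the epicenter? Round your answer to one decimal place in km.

Distance from S−P lag: d = Δt · v_P v_S / (v_P − v_S) = Δt · (6.21·3.56)/(6.21−3.56) ≈ 8.3425·Δt.
So d_STA_01 = 151.09, d_STA_02 = 219.90, d_STA_03 = 162.50 km.
Circle about each station: (x + 86.2)² + (y − 51.1)² = 151.09²; (x + 23.7)² + (y − 95.7)² = 219.90²; (x − 19.0)² + (y + 87.5)² = 162.50².
Subtracting the STA_01 equation from the STA_02 and STA_03 equations removes the quadratic terms:
125.0 x + 89.2 y = -25849.29
210.4 x − 277.2 y = -5602.46
Solving the 2×2 system: x ≈ -143.5, y ≈ -88.7 km.

-143.5 km east, -88.7 km north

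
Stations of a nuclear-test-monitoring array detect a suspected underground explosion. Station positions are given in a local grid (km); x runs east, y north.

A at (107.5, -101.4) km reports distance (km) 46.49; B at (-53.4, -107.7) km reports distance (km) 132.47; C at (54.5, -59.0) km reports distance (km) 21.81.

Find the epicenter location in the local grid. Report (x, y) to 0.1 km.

73.5 km east, -69.7 km north

Circle about each station: (x − 107.5)² + (y + 101.4)² = 46.49²; (x + 53.4)² + (y + 107.7)² = 132.47²; (x − 54.5)² + (y + 59.0)² = 21.81².
Subtracting pairs of circle equations eliminates x²+y² and gives linear equations (the radical axes):
-321.8 x − 12.6 y = -22774.34
-106.0 x + 84.8 y = -13701.32
Solving the 2×2 system: x ≈ 73.5, y ≈ -69.7 km.
Check against A (with the unrounded x, y): √((x − 107.5)²+(y + 101.4)²) = 46.49 ≈ 46.49 km. ✓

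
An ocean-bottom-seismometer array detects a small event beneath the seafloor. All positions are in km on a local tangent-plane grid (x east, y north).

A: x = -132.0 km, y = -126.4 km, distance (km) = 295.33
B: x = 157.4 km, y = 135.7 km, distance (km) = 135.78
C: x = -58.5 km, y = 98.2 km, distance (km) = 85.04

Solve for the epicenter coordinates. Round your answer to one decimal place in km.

x ≈ 22.0 km, y ≈ 125.6 km

Circle about each station: (x + 132.0)² + (y + 126.4)² = 295.33²; (x − 157.4)² + (y − 135.7)² = 135.78²; (x + 58.5)² + (y − 98.2)² = 85.04².
Subtracting pairs of circle equations eliminates x²+y² and gives linear equations (the radical axes):
578.8 x + 524.2 y = 78571.89
147.0 x + 449.2 y = 59652.54
Solving the 2×2 system: x ≈ 22.0, y ≈ 125.6 km.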